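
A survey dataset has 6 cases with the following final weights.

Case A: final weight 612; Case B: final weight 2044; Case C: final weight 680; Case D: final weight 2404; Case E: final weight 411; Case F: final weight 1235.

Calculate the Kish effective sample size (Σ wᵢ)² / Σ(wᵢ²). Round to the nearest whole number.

Σ wᵢ = 612 + 2044 + 680 + 2404 + 411 + 1235 = 7386
Σ wᵢ² = 374544 + 4177936 + 462400 + 5779216 + 168921 + 1525225 = 12488242
n_eff = 7386² / 12488242 = 54552996 / 12488242 = 4.3683487

4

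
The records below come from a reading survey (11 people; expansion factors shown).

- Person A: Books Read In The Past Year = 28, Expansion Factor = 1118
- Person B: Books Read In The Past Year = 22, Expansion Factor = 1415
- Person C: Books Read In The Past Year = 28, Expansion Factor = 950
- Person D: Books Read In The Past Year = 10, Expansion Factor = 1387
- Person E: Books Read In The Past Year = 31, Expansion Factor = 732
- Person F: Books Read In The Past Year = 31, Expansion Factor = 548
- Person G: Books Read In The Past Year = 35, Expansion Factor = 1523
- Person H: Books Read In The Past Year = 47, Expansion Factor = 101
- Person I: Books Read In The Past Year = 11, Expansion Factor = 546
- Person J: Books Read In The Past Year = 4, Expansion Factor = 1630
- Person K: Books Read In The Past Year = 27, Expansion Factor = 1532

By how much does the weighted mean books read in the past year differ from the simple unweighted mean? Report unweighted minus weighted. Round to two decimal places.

Unweighted sum = 28 + 22 + 28 + 10 + 31 + 31 + 35 + 47 + 11 + 4 + 27 = 274
Unweighted mean = 274 / 11 = 24.909091
Weighted sum = 28×1118 + 22×1415 + 28×950 + 10×1387 + 31×732 + 31×548 + 35×1523 + 47×101 + 11×546 + 4×1630 + 27×1532
  = 254526
Sum of weights = 11482
Weighted mean = 254526 / 11482 = 22.167392
Difference (unweighted minus weighted) = 2.7416985

2.74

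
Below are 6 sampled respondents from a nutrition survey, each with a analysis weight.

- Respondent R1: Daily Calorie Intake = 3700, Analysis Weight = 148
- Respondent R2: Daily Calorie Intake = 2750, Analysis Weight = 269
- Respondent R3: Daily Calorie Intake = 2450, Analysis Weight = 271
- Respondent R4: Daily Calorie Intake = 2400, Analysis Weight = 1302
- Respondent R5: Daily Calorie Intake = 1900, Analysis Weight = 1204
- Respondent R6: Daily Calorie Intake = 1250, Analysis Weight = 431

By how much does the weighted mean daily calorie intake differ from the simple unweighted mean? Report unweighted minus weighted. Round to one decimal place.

228.3

Unweighted sum = 3700 + 2750 + 2450 + 2400 + 1900 + 1250 = 14450
Unweighted mean = 14450 / 6 = 2408.3333
Weighted sum = 7902450
Sum of weights = 148 + 269 + 271 + 1302 + 1204 + 431 = 3625
Weighted mean = 7902450 / 3625 = 2179.9862
Difference (unweighted minus weighted) = 228.34713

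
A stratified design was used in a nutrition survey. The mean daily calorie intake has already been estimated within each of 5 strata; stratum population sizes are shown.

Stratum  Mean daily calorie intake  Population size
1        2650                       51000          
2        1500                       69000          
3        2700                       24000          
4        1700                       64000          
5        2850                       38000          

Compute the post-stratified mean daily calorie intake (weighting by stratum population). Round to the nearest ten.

2120

Σ Nₕ·x̄ₕ = 2650×51000 + 1500×69000 + 2700×24000 + 1700×64000 + 2850×38000
  = 135150000 + 103500000 + 64800000 + 108800000 + 108300000 = 520550000
Σ Nₕ = 51000 + 69000 + 24000 + 64000 + 38000 = 246000
Overall mean = 520550000 / 246000 = 2116.0569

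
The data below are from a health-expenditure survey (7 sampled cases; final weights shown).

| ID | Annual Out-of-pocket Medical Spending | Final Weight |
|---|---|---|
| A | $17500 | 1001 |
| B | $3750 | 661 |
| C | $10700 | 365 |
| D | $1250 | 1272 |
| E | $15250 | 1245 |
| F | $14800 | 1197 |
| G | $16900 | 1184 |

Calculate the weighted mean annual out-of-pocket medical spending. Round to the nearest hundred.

Weighted sum = 17500×1001 + 3750×661 + 10700×365 + 1250×1272 + 15250×1245 + 14800×1197 + 16900×1184
  = 17517500 + 2478750 + 3905500 + 1590000 + 18986250 + 17715600 + 20009600 = 82203200
Sum of weights = 1001 + 661 + 365 + 1272 + 1245 + 1197 + 1184 = 6925
Weighted mean = 82203200 / 6925 = 11870.498

11900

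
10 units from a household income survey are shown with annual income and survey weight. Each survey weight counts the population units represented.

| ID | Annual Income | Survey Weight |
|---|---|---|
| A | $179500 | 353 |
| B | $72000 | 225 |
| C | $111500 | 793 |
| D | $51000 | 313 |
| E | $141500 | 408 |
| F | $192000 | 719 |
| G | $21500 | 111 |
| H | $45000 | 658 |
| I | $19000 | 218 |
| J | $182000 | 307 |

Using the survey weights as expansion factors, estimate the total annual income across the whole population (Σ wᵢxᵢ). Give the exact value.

471738500

Weighted total = 179500×353 + 72000×225 + 111500×793 + 51000×313 + 141500×408 + 192000×719 + 21500×111 + 45000×658 + 19000×218 + 182000×307
  = 63363500 + 16200000 + 88419500 + 15963000 + 57732000 + 138048000 + 2386500 + 29610000 + 4142000 + 55874000 = 471738500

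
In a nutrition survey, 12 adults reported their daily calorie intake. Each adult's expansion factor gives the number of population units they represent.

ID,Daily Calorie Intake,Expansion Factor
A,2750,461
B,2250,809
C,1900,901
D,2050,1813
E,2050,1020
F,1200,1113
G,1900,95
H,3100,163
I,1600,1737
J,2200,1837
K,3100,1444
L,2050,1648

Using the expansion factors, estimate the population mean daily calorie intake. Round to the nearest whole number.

2094

Weighted sum = 27304350
Sum of weights = 13041
Weighted mean = 27304350 / 13041 = 2093.7313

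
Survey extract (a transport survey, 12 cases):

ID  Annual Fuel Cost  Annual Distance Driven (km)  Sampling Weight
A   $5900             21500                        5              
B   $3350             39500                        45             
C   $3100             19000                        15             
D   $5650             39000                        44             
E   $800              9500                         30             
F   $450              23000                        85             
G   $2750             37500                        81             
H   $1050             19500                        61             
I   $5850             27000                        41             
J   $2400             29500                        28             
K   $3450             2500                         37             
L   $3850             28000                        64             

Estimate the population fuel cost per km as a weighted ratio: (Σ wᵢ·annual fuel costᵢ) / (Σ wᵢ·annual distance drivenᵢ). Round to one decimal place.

Σ wᵢ·y = 5900×5 + 3350×45 + 3100×15 + 5650×44 + 800×30 + 450×85 + 2750×81 + 1050×61 + 5850×41 + 2400×28 + 3450×37 + 3850×64
  = 29500 + 150750 + 46500 + 248600 + 24000 + 38250 + 222750 + 64050 + 239850 + 67200 + 127650 + 246400 = 1505500
Σ wᵢ·x = 21500×5 + 39500×45 + 19000×15 + 39000×44 + 9500×30 + 23000×85 + 37500×81 + 19500×61 + 27000×41 + 29500×28 + 2500×37 + 28000×64
  = 107500 + 1777500 + 285000 + 1716000 + 285000 + 1955000 + 3037500 + 1189500 + 1107000 + 826000 + 92500 + 1792000 = 14170500
Ratio = 1505500 / 14170500 = 0.10624184

0.1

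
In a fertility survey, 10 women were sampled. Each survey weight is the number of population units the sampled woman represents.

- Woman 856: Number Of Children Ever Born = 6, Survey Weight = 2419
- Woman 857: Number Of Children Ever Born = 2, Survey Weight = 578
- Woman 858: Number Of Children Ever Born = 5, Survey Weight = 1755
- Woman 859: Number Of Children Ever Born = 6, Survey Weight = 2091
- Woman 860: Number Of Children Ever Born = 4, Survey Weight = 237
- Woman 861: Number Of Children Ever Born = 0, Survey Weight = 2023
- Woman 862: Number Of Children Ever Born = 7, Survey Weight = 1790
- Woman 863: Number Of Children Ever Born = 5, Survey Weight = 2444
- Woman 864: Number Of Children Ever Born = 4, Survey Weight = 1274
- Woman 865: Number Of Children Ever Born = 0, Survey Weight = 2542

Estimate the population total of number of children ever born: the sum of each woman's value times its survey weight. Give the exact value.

67785

Weighted total = 6×2419 + 2×578 + 5×1755 + 6×2091 + 4×237 + 0×2023 + 7×1790 + 5×2444 + 4×1274 + 0×2542
  = 14514 + 1156 + 8775 + 12546 + 948 + 0 + 12530 + 12220 + 5096 + 0 = 67785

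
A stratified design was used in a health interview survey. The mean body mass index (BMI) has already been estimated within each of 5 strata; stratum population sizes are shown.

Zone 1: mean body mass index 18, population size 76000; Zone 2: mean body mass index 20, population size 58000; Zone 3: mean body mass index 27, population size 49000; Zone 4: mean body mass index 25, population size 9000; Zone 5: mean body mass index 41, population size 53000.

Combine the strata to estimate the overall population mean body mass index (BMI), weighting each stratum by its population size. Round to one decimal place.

Σ Nₕ·x̄ₕ = 6249000
Σ Nₕ = 76000 + 58000 + 49000 + 9000 + 53000 = 245000
Overall mean = 6249000 / 245000 = 25.506122

25.5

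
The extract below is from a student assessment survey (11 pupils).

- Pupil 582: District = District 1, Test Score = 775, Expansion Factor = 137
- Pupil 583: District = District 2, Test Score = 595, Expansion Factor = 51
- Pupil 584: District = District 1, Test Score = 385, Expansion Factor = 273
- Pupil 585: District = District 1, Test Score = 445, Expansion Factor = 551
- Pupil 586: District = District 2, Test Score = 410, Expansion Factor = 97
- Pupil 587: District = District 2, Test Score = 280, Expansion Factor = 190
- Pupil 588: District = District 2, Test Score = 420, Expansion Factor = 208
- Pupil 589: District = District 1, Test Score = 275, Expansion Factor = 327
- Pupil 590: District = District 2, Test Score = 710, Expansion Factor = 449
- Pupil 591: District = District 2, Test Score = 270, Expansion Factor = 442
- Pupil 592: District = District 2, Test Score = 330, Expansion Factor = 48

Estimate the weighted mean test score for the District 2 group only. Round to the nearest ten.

450

District 2 rows: 583, 586, 587, 588, 590, 591, 592
Weighted sum = 595×51 + 410×97 + 280×190 + 420×208 + 710×449 + 270×442 + 330×48
  = 664645
Sum of weights = 51 + 97 + 190 + 208 + 449 + 442 + 48 = 1485
Weighted mean = 664645 / 1485 = 447.57239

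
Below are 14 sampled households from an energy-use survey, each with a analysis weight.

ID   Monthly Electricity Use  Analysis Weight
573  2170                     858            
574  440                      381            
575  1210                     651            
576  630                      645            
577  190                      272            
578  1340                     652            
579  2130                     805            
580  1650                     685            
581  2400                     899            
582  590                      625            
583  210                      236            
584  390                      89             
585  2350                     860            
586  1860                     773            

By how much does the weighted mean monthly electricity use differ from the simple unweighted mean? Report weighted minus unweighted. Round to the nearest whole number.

295

Unweighted sum = 17560
Unweighted mean = 17560 / 14 = 1254.2857
Weighted sum = 13063220
Sum of weights = 8431
Weighted mean = 13063220 / 8431 = 1549.4271
Difference (weighted minus unweighted) = 295.1414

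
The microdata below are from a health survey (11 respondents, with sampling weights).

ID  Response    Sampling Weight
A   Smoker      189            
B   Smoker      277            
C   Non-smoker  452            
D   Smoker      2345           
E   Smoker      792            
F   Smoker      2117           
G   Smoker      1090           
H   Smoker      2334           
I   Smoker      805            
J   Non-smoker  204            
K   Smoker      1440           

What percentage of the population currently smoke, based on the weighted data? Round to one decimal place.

94.6

Sum of weights for 'Smoker' = 189 + 277 + 2345 + 792 + 2117 + 1090 + 2334 + 805 + 1440 = 11389
Total weight = 189 + 277 + 452 + 2345 + 792 + 2117 + 1090 + 2334 + 805 + 204 + 1440 = 12045
Weighted proportion = 11389 / 12045 = 0.94553757 → 94.553757%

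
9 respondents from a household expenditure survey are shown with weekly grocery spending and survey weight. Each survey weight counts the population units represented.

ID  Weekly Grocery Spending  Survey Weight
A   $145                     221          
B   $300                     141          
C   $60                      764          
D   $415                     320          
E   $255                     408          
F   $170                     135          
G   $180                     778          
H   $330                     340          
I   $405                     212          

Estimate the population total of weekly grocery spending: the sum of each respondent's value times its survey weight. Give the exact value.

Weighted total = 145×221 + 300×141 + 60×764 + 415×320 + 255×408 + 170×135 + 180×778 + 330×340 + 405×212
  = 718075

718075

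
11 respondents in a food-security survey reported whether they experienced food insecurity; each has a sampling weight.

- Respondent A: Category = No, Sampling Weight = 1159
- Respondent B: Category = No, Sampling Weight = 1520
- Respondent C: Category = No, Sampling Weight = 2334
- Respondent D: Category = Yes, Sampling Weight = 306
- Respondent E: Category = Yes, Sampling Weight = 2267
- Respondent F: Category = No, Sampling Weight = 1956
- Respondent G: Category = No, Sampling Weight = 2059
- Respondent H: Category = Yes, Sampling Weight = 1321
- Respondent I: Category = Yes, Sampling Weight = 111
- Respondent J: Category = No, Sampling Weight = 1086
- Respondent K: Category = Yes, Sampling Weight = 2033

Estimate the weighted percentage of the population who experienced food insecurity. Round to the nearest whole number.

37

Sum of weights for 'Yes' = 306 + 2267 + 1321 + 111 + 2033 = 6038
Total weight = 1159 + 1520 + 2334 + 306 + 2267 + 1956 + 2059 + 1321 + 111 + 1086 + 2033 = 16152
Weighted proportion = 6038 / 16152 = 0.37382368 → 37.382368%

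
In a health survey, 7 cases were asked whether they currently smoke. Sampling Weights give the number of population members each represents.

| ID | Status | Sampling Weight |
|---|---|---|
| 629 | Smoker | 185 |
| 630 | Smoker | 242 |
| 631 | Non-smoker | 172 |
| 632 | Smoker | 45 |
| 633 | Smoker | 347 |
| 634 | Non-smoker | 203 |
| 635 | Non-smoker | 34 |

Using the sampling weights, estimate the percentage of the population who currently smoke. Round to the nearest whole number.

67

Sum of weights for 'Smoker' = 185 + 242 + 45 + 347 = 819
Total weight = 185 + 242 + 172 + 45 + 347 + 203 + 34 = 1228
Weighted proportion = 819 / 1228 = 0.66693811 → 66.693811%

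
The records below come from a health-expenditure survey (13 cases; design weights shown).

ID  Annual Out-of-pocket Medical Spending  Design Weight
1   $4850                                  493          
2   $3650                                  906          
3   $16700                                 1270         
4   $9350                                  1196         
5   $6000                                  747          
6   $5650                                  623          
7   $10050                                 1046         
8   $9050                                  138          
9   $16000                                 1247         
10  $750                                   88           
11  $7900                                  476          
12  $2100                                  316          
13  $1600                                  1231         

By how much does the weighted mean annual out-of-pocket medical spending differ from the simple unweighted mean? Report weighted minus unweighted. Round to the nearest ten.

1410

Unweighted sum = 93650
Unweighted mean = 93650 / 13 = 7203.8462
Weighted sum = 84264300
Sum of weights = 9777
Weighted mean = 84264300 / 9777 = 8618.6253
Difference (weighted minus unweighted) = 1414.7792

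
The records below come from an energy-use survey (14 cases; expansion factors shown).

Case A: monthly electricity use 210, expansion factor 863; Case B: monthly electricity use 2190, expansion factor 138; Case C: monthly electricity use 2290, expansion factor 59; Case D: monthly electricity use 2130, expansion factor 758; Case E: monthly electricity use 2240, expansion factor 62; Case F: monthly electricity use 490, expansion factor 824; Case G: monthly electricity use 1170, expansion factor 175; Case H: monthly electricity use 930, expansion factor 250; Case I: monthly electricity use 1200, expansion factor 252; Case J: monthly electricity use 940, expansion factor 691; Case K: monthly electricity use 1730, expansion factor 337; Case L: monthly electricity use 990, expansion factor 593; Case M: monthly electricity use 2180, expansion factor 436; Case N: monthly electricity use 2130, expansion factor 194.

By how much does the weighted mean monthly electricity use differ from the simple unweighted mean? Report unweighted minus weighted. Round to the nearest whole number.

Unweighted sum = 20820
Unweighted mean = 20820 / 14 = 1487.1429
Weighted sum = 6698710
Sum of weights = 5632
Weighted mean = 6698710 / 5632 = 1189.4016
Difference (unweighted minus weighted) = 297.74122

298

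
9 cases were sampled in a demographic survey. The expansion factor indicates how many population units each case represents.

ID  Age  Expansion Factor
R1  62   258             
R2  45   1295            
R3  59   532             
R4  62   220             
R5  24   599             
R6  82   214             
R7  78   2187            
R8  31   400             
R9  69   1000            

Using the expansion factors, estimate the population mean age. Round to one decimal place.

Weighted sum = 62×258 + 45×1295 + 59×532 + 62×220 + 24×599 + 82×214 + 78×2187 + 31×400 + 69×1000
  = 15996 + 58275 + 31388 + 13640 + 14376 + 17548 + 170586 + 12400 + 69000 = 403209
Sum of weights = 258 + 1295 + 532 + 220 + 599 + 214 + 2187 + 400 + 1000 = 6705
Weighted mean = 403209 / 6705 = 60.13557

60.1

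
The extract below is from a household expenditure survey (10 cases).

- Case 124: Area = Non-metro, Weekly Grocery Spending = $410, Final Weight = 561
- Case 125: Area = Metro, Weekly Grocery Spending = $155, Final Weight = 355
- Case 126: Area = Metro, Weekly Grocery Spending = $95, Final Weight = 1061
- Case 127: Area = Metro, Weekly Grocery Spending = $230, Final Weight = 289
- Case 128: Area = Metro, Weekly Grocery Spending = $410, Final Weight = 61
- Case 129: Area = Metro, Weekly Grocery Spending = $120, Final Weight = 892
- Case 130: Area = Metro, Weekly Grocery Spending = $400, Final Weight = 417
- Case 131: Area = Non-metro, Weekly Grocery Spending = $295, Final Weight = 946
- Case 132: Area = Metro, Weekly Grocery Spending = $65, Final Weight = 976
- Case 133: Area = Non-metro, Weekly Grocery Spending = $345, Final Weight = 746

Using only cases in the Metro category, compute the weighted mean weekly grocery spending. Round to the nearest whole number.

Metro rows: 125, 126, 127, 128, 129, 130, 132
Weighted sum = 155×355 + 95×1061 + 230×289 + 410×61 + 120×892 + 400×417 + 65×976
  = 55025 + 100795 + 66470 + 25010 + 107040 + 166800 + 63440 = 584580
Sum of weights = 355 + 1061 + 289 + 61 + 892 + 417 + 976 = 4051
Weighted mean = 584580 / 4051 = 144.30511

144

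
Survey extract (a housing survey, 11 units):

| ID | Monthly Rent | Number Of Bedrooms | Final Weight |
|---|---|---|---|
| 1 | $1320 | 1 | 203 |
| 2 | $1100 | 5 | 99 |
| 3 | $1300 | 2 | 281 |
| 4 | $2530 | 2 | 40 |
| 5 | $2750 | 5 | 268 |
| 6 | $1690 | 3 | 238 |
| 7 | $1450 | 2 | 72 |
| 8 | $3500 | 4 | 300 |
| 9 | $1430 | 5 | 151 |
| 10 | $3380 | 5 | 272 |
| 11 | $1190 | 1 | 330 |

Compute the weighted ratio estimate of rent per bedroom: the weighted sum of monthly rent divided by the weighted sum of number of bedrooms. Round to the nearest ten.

650

Σ wᵢ·y = 1320×203 + 1100×99 + 1300×281 + 2530×40 + 2750×268 + 1690×238 + 1450×72 + 3500×300 + 1430×151 + 3380×272 + 1190×330
  = 267960 + 108900 + 365300 + 101200 + 737000 + 402220 + 104400 + 1050000 + 215930 + 919360 + 392700 = 4664970
Σ wᵢ·x = 1×203 + 5×99 + 2×281 + 2×40 + 5×268 + 3×238 + 2×72 + 4×300 + 5×151 + 5×272 + 1×330
  = 7183
Ratio = 4664970 / 7183 = 649.44591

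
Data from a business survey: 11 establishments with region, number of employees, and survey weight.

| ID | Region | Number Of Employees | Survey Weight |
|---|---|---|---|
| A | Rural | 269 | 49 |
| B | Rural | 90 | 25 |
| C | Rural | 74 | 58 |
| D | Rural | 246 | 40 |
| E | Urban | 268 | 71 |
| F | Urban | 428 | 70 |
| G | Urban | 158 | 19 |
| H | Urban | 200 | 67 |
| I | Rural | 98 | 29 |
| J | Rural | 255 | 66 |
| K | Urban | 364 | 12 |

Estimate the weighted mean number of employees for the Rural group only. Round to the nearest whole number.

Rural rows: A, B, C, D, I, J
Weighted sum = 269×49 + 90×25 + 74×58 + 246×40 + 98×29 + 255×66
  = 13181 + 2250 + 4292 + 9840 + 2842 + 16830 = 49235
Sum of weights = 49 + 25 + 58 + 40 + 29 + 66 = 267
Weighted mean = 49235 / 267 = 184.40075

184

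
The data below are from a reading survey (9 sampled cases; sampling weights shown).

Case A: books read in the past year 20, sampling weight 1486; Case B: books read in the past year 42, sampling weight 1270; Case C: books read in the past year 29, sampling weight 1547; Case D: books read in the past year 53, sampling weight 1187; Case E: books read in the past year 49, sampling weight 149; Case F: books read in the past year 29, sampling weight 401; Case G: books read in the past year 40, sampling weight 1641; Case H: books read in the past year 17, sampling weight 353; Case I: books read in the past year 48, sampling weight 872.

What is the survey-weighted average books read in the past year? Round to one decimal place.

36.3

Weighted sum = 20×1486 + 42×1270 + 29×1547 + 53×1187 + 49×149 + 29×401 + 40×1641 + 17×353 + 48×872
  = 323261
Sum of weights = 1486 + 1270 + 1547 + 1187 + 149 + 401 + 1641 + 353 + 872 = 8906
Weighted mean = 323261 / 8906 = 36.296991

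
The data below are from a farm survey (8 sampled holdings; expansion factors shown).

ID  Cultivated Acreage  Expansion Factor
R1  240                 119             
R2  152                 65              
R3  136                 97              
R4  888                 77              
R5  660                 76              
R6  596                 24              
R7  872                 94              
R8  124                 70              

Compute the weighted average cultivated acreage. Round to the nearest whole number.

Weighted sum = 240×119 + 152×65 + 136×97 + 888×77 + 660×76 + 596×24 + 872×94 + 124×70
  = 275120
Sum of weights = 119 + 65 + 97 + 77 + 76 + 24 + 94 + 70 = 622
Weighted mean = 275120 / 622 = 442.31511

442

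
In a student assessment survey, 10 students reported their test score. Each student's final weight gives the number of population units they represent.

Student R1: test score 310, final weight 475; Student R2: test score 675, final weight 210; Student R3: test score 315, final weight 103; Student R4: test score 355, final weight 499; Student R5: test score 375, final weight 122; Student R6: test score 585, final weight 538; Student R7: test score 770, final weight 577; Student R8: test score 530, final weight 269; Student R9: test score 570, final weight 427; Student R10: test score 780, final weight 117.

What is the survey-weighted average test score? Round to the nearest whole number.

Weighted sum = 310×475 + 675×210 + 315×103 + 355×499 + 375×122 + 585×538 + 770×577 + 530×269 + 570×427 + 780×117
  = 147250 + 141750 + 32445 + 177145 + 45750 + 314730 + 444290 + 142570 + 243390 + 91260 = 1780580
Sum of weights = 3337
Weighted mean = 1780580 / 3337 = 533.58705

534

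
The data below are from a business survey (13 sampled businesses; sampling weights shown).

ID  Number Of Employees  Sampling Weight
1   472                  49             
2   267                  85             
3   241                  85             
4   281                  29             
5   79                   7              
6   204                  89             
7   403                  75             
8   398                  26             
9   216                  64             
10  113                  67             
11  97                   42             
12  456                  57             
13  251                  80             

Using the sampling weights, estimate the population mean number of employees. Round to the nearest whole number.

272

Weighted sum = 205280
Sum of weights = 755
Weighted mean = 205280 / 755 = 271.89404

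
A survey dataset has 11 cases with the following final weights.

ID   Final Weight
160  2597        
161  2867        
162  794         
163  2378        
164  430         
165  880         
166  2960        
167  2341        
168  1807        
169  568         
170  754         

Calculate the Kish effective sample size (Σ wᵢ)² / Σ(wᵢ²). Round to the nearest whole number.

8

Σ wᵢ = 18376
Σ wᵢ² = 40606988
n_eff = 18376² / 40606988 = 337677376 / 40606988 = 8.3157455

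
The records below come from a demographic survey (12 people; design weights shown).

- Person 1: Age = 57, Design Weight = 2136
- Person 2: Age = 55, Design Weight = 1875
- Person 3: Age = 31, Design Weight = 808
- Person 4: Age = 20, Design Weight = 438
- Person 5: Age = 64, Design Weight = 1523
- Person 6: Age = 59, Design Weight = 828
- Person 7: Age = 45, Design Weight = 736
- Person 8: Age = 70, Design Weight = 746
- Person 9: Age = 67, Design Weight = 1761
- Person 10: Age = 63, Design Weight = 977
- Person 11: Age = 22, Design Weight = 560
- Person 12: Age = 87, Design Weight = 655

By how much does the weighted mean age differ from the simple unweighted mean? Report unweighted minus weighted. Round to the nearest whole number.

-3

Unweighted sum = 640
Unweighted mean = 640 / 12 = 53.333333
Weighted sum = 739192
Sum of weights = 2136 + 1875 + 808 + 438 + 1523 + 828 + 736 + 746 + 1761 + 977 + 560 + 655 = 13043
Weighted mean = 739192 / 13043 = 56.673465
Difference (unweighted minus weighted) = -3.3401314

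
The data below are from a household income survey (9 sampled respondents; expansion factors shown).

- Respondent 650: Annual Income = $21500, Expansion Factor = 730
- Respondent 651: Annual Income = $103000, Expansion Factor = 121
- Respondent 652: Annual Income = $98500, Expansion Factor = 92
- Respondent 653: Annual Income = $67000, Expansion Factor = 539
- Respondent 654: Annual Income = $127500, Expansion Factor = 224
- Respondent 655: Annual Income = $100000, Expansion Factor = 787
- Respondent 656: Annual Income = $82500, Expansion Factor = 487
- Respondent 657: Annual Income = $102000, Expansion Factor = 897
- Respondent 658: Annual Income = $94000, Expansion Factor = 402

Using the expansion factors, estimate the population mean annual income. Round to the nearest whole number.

Weighted sum = 21500×730 + 103000×121 + 98500×92 + 67000×539 + 127500×224 + 100000×787 + 82500×487 + 102000×897 + 94000×402
  = 15695000 + 12463000 + 9062000 + 36113000 + 28560000 + 78700000 + 40177500 + 91494000 + 37788000 = 350052500
Sum of weights = 730 + 121 + 92 + 539 + 224 + 787 + 487 + 897 + 402 = 4279
Weighted mean = 350052500 / 4279 = 81807.081

81807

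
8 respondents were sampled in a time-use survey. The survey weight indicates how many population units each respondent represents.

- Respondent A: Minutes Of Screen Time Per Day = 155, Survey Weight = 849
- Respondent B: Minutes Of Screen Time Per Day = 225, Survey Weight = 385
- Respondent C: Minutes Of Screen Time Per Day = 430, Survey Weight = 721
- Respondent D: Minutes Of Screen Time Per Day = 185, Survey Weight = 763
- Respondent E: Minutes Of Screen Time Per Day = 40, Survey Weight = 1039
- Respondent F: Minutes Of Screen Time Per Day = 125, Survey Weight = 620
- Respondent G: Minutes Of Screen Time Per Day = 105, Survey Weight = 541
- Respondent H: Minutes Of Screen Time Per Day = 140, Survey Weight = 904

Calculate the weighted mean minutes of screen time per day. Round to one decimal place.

166.9

Weighted sum = 155×849 + 225×385 + 430×721 + 185×763 + 40×1039 + 125×620 + 105×541 + 140×904
  = 131595 + 86625 + 310030 + 141155 + 41560 + 77500 + 56805 + 126560 = 971830
Sum of weights = 849 + 385 + 721 + 763 + 1039 + 620 + 541 + 904 = 5822
Weighted mean = 971830 / 5822 = 166.92374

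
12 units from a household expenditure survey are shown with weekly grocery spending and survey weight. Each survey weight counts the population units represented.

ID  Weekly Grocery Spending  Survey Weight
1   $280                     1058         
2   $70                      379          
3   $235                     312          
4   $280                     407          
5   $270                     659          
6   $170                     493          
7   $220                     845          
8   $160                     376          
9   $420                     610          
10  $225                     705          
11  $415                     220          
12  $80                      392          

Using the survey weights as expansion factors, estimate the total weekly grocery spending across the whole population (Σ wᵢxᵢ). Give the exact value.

Weighted total = 280×1058 + 70×379 + 235×312 + 280×407 + 270×659 + 170×493 + 220×845 + 160×376 + 420×610 + 225×705 + 415×220 + 80×392
  = 296240 + 26530 + 73320 + 113960 + 177930 + 83810 + 185900 + 60160 + 256200 + 158625 + 91300 + 31360 = 1555335

1555335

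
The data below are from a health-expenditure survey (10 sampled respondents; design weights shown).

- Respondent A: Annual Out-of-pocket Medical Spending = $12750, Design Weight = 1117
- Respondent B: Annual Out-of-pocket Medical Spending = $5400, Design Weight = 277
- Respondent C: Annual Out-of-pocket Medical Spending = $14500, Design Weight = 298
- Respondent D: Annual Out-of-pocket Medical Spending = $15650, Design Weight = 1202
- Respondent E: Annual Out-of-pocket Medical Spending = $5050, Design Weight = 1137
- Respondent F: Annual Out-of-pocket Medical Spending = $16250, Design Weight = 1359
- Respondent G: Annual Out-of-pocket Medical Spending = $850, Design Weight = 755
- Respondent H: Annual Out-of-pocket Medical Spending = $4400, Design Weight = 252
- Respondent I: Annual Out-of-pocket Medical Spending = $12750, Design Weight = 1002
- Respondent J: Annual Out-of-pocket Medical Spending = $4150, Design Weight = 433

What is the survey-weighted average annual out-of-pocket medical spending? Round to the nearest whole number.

Weighted sum = 12750×1117 + 5400×277 + 14500×298 + 15650×1202 + 5050×1137 + 16250×1359 + 850×755 + 4400×252 + 12750×1002 + 4150×433
  = 14241750 + 1495800 + 4321000 + 18811300 + 5741850 + 22083750 + 641750 + 1108800 + 12775500 + 1796950 = 83018450
Sum of weights = 1117 + 277 + 298 + 1202 + 1137 + 1359 + 755 + 252 + 1002 + 433 = 7832
Weighted mean = 83018450 / 7832 = 10599.904

10600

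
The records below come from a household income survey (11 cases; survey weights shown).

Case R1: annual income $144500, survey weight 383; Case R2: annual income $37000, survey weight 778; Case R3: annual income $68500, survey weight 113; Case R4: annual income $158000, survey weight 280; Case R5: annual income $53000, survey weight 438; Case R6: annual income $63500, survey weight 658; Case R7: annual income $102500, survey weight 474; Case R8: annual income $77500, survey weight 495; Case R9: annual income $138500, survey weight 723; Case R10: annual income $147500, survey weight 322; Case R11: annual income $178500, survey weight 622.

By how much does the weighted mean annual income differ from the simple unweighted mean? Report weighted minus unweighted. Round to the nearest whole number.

Unweighted sum = 1169000
Unweighted mean = 1169000 / 11 = 106272.73
Weighted sum = 546712000
Sum of weights = 5286
Weighted mean = 546712000 / 5286 = 103426.41
Difference (weighted minus unweighted) = -2846.3179

-2846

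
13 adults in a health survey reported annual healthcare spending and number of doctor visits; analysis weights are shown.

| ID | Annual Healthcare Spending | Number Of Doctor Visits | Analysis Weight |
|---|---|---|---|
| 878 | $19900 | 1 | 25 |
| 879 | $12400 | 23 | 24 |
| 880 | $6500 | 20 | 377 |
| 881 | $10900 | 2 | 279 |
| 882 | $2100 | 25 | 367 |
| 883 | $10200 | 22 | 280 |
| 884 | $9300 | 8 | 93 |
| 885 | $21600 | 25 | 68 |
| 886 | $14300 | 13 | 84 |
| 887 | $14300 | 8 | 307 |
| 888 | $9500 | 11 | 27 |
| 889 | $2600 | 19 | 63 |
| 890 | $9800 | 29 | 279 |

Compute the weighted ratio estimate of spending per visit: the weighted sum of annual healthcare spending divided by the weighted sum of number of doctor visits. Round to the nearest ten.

530

Σ wᵢ·y = 20992900
Σ wᵢ·x = 39587
Ratio = 20992900 / 39587 = 530.29783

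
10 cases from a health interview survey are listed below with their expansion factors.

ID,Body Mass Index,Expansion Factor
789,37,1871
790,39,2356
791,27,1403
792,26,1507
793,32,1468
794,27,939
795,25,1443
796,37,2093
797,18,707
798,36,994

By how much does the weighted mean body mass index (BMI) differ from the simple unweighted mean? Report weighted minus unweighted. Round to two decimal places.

1.57

Unweighted sum = 304
Unweighted mean = 304 / 10 = 30.4
Weighted sum = 37×1871 + 39×2356 + 27×1403 + 26×1507 + 32×1468 + 27×939 + 25×1443 + 37×2093 + 18×707 + 36×994
  = 472529
Sum of weights = 1871 + 2356 + 1403 + 1507 + 1468 + 939 + 1443 + 2093 + 707 + 994 = 14781
Weighted mean = 472529 / 14781 = 31.968676
Difference (weighted minus unweighted) = 1.568676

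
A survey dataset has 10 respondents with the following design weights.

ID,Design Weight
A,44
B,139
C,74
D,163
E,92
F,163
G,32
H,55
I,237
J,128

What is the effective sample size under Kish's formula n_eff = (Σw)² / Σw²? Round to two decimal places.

7.70

Σ wᵢ = 1127
Σ wᵢ² = 1936 + 19321 + 5476 + 26569 + 8464 + 26569 + 1024 + 3025 + 56169 + 16384 = 164937
n_eff = 1127² / 164937 = 1270129 / 164937 = 7.7006918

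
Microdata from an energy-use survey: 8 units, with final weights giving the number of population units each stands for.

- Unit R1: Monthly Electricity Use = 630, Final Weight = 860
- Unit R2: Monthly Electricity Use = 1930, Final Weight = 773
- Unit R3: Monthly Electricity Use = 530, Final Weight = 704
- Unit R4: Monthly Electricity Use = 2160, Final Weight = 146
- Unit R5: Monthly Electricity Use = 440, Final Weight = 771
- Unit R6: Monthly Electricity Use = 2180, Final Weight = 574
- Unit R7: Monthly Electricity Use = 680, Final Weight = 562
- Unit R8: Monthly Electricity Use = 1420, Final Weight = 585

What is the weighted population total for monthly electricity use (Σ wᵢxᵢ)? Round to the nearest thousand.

Weighted total = 630×860 + 1930×773 + 530×704 + 2160×146 + 440×771 + 2180×574 + 680×562 + 1420×585
  = 5525590

5526000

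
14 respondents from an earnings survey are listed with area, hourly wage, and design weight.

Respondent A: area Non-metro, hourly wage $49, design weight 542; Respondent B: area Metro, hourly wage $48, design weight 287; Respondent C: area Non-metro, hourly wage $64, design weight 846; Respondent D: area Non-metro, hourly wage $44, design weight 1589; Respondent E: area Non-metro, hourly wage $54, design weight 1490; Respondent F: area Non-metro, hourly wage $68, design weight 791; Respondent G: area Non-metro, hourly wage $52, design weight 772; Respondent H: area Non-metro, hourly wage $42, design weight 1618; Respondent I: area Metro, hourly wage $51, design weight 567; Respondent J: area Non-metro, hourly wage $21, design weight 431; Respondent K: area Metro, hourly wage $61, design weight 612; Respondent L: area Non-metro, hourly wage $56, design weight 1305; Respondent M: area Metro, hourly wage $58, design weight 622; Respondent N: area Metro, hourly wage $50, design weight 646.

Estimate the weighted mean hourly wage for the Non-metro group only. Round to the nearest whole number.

51

Non-metro rows: A, C, D, E, F, G, H, J, L
Weighted sum = 49×542 + 64×846 + 44×1589 + 54×1490 + 68×791 + 52×772 + 42×1618 + 21×431 + 56×1305
  = 26558 + 54144 + 69916 + 80460 + 53788 + 40144 + 67956 + 9051 + 73080 = 475097
Sum of weights = 542 + 846 + 1589 + 1490 + 791 + 772 + 1618 + 431 + 1305 = 9384
Weighted mean = 475097 / 9384 = 50.62841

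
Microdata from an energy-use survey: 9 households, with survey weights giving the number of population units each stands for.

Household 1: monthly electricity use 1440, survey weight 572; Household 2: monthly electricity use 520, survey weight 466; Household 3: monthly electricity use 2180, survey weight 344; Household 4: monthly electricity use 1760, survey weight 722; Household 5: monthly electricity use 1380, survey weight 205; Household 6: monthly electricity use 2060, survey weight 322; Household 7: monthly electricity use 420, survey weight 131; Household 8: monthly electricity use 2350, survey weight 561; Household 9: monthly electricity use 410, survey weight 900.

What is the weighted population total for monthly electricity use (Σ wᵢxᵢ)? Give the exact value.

Weighted total = 1440×572 + 520×466 + 2180×344 + 1760×722 + 1380×205 + 2060×322 + 420×131 + 2350×561 + 410×900
  = 823680 + 242320 + 749920 + 1270720 + 282900 + 663320 + 55020 + 1318350 + 369000 = 5775230

5775230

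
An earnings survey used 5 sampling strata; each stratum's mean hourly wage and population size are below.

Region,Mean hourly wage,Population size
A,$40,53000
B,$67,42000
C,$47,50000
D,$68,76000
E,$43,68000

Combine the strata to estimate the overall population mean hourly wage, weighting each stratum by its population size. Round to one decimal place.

53.2

Σ Nₕ·x̄ₕ = 40×53000 + 67×42000 + 47×50000 + 68×76000 + 43×68000
  = 2120000 + 2814000 + 2350000 + 5168000 + 2924000 = 15376000
Σ Nₕ = 53000 + 42000 + 50000 + 76000 + 68000 = 289000
Overall mean = 15376000 / 289000 = 53.204152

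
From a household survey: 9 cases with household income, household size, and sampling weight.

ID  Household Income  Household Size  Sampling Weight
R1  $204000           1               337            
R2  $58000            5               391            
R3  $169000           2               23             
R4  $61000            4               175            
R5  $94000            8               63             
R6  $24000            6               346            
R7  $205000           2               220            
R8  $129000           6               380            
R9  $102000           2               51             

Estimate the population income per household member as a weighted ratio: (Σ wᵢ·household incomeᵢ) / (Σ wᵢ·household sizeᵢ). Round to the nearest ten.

26010

Σ wᵢ·y = 219536000
Σ wᵢ·x = 1×337 + 5×391 + 2×23 + 4×175 + 8×63 + 6×346 + 2×220 + 6×380 + 2×51
  = 337 + 1955 + 46 + 700 + 504 + 2076 + 440 + 2280 + 102 = 8440
Ratio = 219536000 / 8440 = 26011.374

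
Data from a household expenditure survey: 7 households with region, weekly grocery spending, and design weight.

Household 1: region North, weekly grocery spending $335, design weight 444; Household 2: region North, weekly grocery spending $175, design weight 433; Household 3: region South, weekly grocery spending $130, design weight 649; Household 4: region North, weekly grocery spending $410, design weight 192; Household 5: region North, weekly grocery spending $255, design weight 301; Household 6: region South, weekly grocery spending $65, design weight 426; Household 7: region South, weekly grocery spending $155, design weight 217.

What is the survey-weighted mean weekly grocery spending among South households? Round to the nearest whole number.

South rows: 3, 6, 7
Weighted sum = 130×649 + 65×426 + 155×217
  = 84370 + 27690 + 33635 = 145695
Sum of weights = 649 + 426 + 217 = 1292
Weighted mean = 145695 / 1292 = 112.76703

113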